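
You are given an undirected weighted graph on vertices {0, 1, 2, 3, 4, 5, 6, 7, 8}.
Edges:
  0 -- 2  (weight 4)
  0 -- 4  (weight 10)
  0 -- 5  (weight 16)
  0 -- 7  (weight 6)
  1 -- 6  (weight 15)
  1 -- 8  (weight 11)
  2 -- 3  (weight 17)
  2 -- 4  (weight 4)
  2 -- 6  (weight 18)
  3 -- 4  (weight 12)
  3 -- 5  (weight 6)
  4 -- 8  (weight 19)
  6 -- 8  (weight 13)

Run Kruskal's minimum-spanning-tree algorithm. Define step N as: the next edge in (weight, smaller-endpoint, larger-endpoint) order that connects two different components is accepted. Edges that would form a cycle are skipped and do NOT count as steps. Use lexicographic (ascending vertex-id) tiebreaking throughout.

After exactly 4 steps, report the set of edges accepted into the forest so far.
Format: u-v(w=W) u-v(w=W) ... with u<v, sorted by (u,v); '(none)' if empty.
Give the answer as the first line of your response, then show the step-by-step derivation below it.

0-2(w=4) 0-7(w=6) 2-4(w=4) 3-5(w=6)

step 1: add edge 0-2 (w=4); MST = {0-2(w=4)}
step 2: add edge 2-4 (w=4); MST = {0-2(w=4) 2-4(w=4)}
step 3: add edge 0-7 (w=6); MST = {0-2(w=4) 0-7(w=6) 2-4(w=4)}
step 4: add edge 3-5 (w=6); MST = {0-2(w=4) 0-7(w=6) 2-4(w=4) 3-5(w=6)}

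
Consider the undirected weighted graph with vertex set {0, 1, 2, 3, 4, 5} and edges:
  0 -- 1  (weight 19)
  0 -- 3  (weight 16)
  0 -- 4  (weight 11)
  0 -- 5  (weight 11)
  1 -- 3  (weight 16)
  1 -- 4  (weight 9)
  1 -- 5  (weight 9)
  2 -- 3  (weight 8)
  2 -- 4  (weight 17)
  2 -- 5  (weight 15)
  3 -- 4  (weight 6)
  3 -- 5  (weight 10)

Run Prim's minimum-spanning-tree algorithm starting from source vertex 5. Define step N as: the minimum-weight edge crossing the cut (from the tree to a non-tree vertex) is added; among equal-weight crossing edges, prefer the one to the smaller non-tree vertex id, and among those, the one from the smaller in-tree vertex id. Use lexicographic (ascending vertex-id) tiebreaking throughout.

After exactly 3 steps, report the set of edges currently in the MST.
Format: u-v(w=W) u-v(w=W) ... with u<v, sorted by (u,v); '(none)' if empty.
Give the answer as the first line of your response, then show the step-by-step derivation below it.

1-4(w=9) 1-5(w=9) 3-4(w=6)

step 1: add edge 1-5 (w=9); MST = {1-5(w=9)}
step 2: add edge 1-4 (w=9); MST = {1-4(w=9) 1-5(w=9)}
step 3: add edge 3-4 (w=6); MST = {1-4(w=9) 1-5(w=9) 3-4(w=6)}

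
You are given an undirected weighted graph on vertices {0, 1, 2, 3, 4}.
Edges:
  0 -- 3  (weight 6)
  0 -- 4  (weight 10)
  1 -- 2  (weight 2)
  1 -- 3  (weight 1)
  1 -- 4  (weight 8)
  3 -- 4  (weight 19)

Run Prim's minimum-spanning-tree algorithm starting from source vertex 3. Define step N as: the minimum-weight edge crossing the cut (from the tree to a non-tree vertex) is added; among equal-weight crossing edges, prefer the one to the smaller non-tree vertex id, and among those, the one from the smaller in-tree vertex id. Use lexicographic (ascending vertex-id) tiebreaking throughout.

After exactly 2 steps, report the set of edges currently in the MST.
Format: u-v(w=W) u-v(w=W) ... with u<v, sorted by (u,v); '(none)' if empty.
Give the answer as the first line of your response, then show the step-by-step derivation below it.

1-2(w=2) 1-3(w=1)

step 1: add edge 1-3 (w=1); MST = {1-3(w=1)}
step 2: add edge 1-2 (w=2); MST = {1-2(w=2) 1-3(w=1)}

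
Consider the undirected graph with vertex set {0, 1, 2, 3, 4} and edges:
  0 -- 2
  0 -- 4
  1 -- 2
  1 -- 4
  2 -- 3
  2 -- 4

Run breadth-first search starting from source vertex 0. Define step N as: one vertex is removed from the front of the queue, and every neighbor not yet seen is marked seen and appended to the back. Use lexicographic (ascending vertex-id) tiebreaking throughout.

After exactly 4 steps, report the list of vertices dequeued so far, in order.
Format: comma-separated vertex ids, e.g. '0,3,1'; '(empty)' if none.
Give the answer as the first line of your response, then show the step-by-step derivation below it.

0,2,4,1

step 1: dequeue 0; queue=[2,4]; order=0
step 2: dequeue 2; queue=[4,1,3]; order=0,2
step 3: dequeue 4; queue=[1,3]; order=0,2,4
step 4: dequeue 1; queue=[3]; order=0,2,4,1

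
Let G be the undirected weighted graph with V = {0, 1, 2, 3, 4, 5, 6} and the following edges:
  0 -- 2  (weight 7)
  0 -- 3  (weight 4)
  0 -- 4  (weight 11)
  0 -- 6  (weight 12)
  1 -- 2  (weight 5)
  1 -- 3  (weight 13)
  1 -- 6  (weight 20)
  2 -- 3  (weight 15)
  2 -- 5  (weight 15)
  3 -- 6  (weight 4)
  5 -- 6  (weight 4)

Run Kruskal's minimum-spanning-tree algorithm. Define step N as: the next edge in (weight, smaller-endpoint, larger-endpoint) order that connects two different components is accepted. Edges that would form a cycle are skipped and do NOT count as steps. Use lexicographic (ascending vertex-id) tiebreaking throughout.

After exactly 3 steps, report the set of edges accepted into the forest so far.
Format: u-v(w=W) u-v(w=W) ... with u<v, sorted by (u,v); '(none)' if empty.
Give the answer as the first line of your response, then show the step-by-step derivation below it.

0-3(w=4) 3-6(w=4) 5-6(w=4)

step 1: add edge 0-3 (w=4); MST = {0-3(w=4)}
step 2: add edge 3-6 (w=4); MST = {0-3(w=4) 3-6(w=4)}
step 3: add edge 5-6 (w=4); MST = {0-3(w=4) 3-6(w=4) 5-6(w=4)}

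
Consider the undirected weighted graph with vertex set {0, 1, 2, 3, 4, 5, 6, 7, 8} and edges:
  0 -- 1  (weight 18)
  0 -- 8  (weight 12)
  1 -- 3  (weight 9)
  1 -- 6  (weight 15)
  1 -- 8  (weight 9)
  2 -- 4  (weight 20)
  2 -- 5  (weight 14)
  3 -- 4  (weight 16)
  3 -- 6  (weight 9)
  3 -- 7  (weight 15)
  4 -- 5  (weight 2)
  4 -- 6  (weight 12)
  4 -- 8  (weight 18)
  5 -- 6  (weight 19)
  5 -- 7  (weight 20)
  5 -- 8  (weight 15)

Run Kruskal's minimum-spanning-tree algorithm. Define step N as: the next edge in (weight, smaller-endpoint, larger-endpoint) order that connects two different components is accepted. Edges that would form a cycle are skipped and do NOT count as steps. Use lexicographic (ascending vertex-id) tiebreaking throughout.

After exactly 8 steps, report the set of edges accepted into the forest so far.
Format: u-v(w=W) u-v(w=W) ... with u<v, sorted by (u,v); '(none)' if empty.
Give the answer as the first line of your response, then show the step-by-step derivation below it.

0-8(w=12) 1-3(w=9) 1-8(w=9) 2-5(w=14) 3-6(w=9) 3-7(w=15) 4-5(w=2) 4-6(w=12)

step 1: add edge 4-5 (w=2); MST = {4-5(w=2)}
step 2: add edge 1-3 (w=9); MST = {1-3(w=9) 4-5(w=2)}
step 3: add edge 1-8 (w=9); MST = {1-3(w=9) 1-8(w=9) 4-5(w=2)}
step 4: add edge 3-6 (w=9); MST = {1-3(w=9) 1-8(w=9) 3-6(w=9) 4-5(w=2)}
step 5: add edge 0-8 (w=12); MST = {0-8(w=12) 1-3(w=9) 1-8(w=9) 3-6(w=9) 4-5(w=2)}
step 6: add edge 4-6 (w=12); MST = {0-8(w=12) 1-3(w=9) 1-8(w=9) 3-6(w=9) 4-5(w=2) 4-6(w=12)}
step 7: add edge 2-5 (w=14); MST = {0-8(w=12) 1-3(w=9) 1-8(w=9) 2-5(w=14) 3-6(w=9) 4-5(w=2) 4-6(w=12)}
step 8: add edge 3-7 (w=15); MST = {0-8(w=12) 1-3(w=9) 1-8(w=9) 2-5(w=14) 3-6(w=9) 3-7(w=15) 4-5(w=2) 4-6(w=12)}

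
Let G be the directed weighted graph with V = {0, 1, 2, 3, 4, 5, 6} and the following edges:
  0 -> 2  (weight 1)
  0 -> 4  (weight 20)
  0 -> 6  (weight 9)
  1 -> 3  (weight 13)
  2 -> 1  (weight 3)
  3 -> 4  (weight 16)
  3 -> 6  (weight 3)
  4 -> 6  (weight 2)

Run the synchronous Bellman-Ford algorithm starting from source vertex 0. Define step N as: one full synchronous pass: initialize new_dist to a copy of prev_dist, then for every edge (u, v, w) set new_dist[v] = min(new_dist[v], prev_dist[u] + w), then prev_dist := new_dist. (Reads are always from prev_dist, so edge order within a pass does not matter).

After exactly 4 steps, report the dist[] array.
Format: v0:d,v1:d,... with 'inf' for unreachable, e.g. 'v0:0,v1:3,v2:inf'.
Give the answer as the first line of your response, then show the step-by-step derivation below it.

v0:0,v1:4,v2:1,v3:17,v4:20,v5:inf,v6:9

step 1: dist = v0:0,v1:inf,v2:1,v3:inf,v4:20,v5:inf,v6:9
step 2: dist = v0:0,v1:4,v2:1,v3:inf,v4:20,v5:inf,v6:9
step 3: dist = v0:0,v1:4,v2:1,v3:17,v4:20,v5:inf,v6:9
step 4: dist = v0:0,v1:4,v2:1,v3:17,v4:20,v5:inf,v6:9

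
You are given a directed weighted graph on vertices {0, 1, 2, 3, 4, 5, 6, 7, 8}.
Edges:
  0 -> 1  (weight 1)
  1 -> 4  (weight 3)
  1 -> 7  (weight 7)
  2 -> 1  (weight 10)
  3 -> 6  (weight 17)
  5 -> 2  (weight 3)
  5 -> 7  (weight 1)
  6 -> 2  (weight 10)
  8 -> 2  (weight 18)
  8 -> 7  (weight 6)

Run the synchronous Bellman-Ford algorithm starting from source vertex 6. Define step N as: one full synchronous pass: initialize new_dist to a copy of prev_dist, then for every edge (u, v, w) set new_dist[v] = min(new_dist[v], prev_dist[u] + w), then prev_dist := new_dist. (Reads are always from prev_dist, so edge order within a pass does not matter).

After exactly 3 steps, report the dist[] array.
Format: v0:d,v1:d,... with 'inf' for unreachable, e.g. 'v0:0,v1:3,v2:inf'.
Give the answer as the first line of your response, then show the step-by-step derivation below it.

v0:inf,v1:20,v2:10,v3:inf,v4:23,v5:inf,v6:0,v7:27,v8:inf

step 1: dist = v0:inf,v1:inf,v2:10,v3:inf,v4:inf,v5:inf,v6:0,v7:inf,v8:inf
step 2: dist = v0:inf,v1:20,v2:10,v3:inf,v4:inf,v5:inf,v6:0,v7:inf,v8:inf
step 3: dist = v0:inf,v1:20,v2:10,v3:inf,v4:23,v5:inf,v6:0,v7:27,v8:inf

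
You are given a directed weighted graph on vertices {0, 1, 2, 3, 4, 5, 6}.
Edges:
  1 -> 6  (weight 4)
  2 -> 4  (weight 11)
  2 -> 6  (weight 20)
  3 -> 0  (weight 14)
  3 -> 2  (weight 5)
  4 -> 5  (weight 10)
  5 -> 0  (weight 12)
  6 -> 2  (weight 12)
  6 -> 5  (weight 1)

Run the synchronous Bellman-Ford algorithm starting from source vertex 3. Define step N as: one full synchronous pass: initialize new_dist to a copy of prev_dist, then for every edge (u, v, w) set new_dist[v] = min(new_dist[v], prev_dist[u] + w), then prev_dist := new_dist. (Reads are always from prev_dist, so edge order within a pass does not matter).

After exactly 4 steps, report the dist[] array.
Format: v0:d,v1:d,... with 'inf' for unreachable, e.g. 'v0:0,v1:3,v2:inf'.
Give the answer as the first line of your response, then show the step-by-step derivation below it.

v0:14,v1:inf,v2:5,v3:0,v4:16,v5:26,v6:25

step 1: dist = v0:14,v1:inf,v2:5,v3:0,v4:inf,v5:inf,v6:inf
step 2: dist = v0:14,v1:inf,v2:5,v3:0,v4:16,v5:inf,v6:25
step 3: dist = v0:14,v1:inf,v2:5,v3:0,v4:16,v5:26,v6:25
step 4: dist = v0:14,v1:inf,v2:5,v3:0,v4:16,v5:26,v6:25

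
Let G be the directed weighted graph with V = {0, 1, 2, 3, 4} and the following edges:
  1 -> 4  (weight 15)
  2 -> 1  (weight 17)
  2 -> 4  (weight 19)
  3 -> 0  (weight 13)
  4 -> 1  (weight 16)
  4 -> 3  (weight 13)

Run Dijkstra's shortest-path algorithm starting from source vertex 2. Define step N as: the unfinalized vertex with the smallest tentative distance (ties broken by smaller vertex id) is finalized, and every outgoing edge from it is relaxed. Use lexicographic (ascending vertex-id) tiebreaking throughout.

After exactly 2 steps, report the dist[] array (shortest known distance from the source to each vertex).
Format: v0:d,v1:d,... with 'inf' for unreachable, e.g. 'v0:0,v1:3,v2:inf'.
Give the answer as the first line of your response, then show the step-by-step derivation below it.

v0:inf,v1:17,v2:0,v3:inf,v4:19

step 1: dist = v0:inf,v1:17,v2:0,v3:inf,v4:19
step 2: dist = v0:inf,v1:17,v2:0,v3:inf,v4:19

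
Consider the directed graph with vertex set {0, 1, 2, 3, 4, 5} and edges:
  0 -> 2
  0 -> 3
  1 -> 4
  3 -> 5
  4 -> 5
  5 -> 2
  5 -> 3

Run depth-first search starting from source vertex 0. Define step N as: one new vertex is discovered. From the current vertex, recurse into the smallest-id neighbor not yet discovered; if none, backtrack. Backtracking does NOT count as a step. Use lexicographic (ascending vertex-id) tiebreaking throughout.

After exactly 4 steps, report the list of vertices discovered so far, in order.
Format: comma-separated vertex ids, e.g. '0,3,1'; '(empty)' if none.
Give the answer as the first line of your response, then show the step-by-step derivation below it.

0,2,3,5

step 1: discover 0; path=0; order=0
step 2: discover 2; path=0>2; order=0,2
step 3: discover 3; path=0>3; order=0,2,3
step 4: discover 5; path=0>3>5; order=0,2,3,5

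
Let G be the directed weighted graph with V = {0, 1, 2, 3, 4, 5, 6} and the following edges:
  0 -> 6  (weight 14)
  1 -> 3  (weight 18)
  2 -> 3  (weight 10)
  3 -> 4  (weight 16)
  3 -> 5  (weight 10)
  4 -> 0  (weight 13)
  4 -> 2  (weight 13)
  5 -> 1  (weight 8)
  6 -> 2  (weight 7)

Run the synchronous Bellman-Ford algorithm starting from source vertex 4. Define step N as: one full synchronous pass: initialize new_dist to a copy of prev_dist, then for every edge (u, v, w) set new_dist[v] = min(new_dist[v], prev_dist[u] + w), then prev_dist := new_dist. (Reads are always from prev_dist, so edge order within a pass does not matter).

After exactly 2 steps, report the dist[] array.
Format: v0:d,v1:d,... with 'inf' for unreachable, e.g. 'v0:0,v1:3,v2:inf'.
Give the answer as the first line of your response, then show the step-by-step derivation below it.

v0:13,v1:inf,v2:13,v3:23,v4:0,v5:inf,v6:27

step 1: dist = v0:13,v1:inf,v2:13,v3:inf,v4:0,v5:inf,v6:inf
step 2: dist = v0:13,v1:inf,v2:13,v3:23,v4:0,v5:inf,v6:27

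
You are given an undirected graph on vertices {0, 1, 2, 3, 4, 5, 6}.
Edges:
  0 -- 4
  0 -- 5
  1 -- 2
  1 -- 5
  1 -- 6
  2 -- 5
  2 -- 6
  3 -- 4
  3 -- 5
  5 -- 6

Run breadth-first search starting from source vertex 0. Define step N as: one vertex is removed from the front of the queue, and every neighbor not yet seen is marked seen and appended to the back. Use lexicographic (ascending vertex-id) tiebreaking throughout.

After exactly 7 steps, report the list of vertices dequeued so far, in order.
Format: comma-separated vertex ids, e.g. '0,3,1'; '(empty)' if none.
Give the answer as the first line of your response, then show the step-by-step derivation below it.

0,4,5,3,1,2,6

step 1: dequeue 0; queue=[4,5]; order=0
step 2: dequeue 4; queue=[5,3]; order=0,4
step 3: dequeue 5; queue=[3,1,2,6]; order=0,4,5
step 4: dequeue 3; queue=[1,2,6]; order=0,4,5,3
step 5: dequeue 1; queue=[2,6]; order=0,4,5,3,1
step 6: dequeue 2; queue=[6]; order=0,4,5,3,1,2
step 7: dequeue 6; queue=[(empty)]; order=0,4,5,3,1,2,6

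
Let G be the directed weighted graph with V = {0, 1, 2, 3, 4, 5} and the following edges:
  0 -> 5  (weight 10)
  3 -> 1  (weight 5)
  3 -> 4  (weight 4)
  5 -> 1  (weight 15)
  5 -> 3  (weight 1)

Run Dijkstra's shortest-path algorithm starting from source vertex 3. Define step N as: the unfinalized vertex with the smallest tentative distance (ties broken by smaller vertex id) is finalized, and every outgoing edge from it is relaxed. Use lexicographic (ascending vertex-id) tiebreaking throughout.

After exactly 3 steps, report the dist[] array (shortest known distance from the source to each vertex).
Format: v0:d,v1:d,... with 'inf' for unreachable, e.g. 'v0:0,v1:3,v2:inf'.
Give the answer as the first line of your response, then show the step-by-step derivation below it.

v0:inf,v1:5,v2:inf,v3:0,v4:4,v5:inf

step 1: dist = v0:inf,v1:5,v2:inf,v3:0,v4:4,v5:inf
step 2: dist = v0:inf,v1:5,v2:inf,v3:0,v4:4,v5:inf
step 3: dist = v0:inf,v1:5,v2:inf,v3:0,v4:4,v5:inf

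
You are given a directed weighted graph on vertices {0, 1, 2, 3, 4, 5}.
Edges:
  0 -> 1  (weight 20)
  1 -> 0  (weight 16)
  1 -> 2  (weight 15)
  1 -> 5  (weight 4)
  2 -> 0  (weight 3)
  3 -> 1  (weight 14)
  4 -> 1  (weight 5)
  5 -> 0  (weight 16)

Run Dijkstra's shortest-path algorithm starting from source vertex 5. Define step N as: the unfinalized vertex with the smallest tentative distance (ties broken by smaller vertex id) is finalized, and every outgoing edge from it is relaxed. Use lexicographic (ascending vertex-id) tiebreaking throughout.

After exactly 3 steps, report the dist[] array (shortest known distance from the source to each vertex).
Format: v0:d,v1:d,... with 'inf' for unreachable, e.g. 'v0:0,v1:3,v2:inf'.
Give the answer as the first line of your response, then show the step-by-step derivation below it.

v0:16,v1:36,v2:51,v3:inf,v4:inf,v5:0

step 1: dist = v0:16,v1:inf,v2:inf,v3:inf,v4:inf,v5:0
step 2: dist = v0:16,v1:36,v2:inf,v3:inf,v4:inf,v5:0
step 3: dist = v0:16,v1:36,v2:51,v3:inf,v4:inf,v5:0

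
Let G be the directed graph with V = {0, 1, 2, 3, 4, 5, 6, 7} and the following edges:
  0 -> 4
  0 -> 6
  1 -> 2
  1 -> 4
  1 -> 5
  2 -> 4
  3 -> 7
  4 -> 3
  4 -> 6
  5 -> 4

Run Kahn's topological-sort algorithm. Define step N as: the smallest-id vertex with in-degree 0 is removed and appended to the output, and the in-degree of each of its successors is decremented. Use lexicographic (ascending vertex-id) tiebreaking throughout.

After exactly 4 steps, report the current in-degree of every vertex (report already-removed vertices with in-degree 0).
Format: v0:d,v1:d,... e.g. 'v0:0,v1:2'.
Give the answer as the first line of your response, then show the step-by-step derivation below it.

v0:0,v1:0,v2:0,v3:1,v4:0,v5:0,v6:1,v7:1

step 1: output 0; order=[0]; indeg=(0,0,1,1,3,1,1,1)
step 2: output 1; order=[0,1]; indeg=(0,0,0,1,2,0,1,1)
step 3: output 2; order=[0,1,2]; indeg=(0,0,0,1,1,0,1,1)
step 4: output 5; order=[0,1,2,5]; indeg=(0,0,0,1,0,0,1,1)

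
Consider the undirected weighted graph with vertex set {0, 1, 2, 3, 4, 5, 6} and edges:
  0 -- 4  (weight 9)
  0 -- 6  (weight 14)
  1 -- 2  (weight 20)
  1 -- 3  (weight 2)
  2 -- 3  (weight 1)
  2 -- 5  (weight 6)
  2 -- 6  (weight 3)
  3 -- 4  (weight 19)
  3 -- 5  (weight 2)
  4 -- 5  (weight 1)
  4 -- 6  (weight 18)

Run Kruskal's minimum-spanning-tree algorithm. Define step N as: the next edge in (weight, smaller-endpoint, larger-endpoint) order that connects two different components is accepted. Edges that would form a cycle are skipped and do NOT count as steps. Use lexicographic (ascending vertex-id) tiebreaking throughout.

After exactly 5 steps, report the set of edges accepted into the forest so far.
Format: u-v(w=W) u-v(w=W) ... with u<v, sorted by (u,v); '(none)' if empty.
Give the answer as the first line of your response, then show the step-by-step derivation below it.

1-3(w=2) 2-3(w=1) 2-6(w=3) 3-5(w=2) 4-5(w=1)

step 1: add edge 2-3 (w=1); MST = {2-3(w=1)}
step 2: add edge 4-5 (w=1); MST = {2-3(w=1) 4-5(w=1)}
step 3: add edge 1-3 (w=2); MST = {1-3(w=2) 2-3(w=1) 4-5(w=1)}
step 4: add edge 3-5 (w=2); MST = {1-3(w=2) 2-3(w=1) 3-5(w=2) 4-5(w=1)}
step 5: add edge 2-6 (w=3); MST = {1-3(w=2) 2-3(w=1) 2-6(w=3) 3-5(w=2) 4-5(w=1)}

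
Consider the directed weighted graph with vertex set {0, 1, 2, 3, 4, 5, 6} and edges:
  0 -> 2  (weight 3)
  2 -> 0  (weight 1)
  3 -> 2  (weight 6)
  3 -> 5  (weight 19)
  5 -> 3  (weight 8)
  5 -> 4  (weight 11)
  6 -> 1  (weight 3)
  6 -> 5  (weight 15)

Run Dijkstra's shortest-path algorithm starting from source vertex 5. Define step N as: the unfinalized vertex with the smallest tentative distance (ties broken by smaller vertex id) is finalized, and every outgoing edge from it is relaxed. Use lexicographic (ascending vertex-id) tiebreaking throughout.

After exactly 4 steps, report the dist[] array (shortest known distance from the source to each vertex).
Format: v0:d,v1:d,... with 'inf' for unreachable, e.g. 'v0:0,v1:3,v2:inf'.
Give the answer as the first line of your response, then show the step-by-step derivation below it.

v0:15,v1:inf,v2:14,v3:8,v4:11,v5:0,v6:inf

step 1: dist = v0:inf,v1:inf,v2:inf,v3:8,v4:11,v5:0,v6:inf
step 2: dist = v0:inf,v1:inf,v2:14,v3:8,v4:11,v5:0,v6:inf
step 3: dist = v0:inf,v1:inf,v2:14,v3:8,v4:11,v5:0,v6:inf
step 4: dist = v0:15,v1:inf,v2:14,v3:8,v4:11,v5:0,v6:inf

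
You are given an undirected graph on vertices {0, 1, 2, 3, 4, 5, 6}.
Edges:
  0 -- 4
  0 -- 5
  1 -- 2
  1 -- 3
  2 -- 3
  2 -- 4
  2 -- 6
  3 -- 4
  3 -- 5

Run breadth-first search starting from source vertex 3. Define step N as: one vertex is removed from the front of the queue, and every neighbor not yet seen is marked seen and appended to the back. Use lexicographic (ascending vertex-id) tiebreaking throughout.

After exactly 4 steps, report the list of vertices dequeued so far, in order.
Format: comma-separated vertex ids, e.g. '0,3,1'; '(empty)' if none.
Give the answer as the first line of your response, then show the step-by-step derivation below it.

3,1,2,4

step 1: dequeue 3; queue=[1,2,4,5]; order=3
step 2: dequeue 1; queue=[2,4,5]; order=3,1
step 3: dequeue 2; queue=[4,5,6]; order=3,1,2
step 4: dequeue 4; queue=[5,6,0]; order=3,1,2,4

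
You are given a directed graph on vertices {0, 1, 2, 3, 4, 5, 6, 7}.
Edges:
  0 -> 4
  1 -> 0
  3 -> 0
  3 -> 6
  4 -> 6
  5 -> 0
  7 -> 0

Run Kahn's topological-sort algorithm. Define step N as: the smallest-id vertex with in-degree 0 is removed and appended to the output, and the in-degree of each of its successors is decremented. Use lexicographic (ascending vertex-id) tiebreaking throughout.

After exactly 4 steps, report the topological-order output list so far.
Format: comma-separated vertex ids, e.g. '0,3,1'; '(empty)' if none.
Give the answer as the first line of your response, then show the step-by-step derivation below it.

1,2,3,5

step 1: output 1; order=[1]; indeg=(3,0,0,0,1,0,2,0)
step 2: output 2; order=[1,2]; indeg=(3,0,0,0,1,0,2,0)
step 3: output 3; order=[1,2,3]; indeg=(2,0,0,0,1,0,1,0)
step 4: output 5; order=[1,2,3,5]; indeg=(1,0,0,0,1,0,1,0)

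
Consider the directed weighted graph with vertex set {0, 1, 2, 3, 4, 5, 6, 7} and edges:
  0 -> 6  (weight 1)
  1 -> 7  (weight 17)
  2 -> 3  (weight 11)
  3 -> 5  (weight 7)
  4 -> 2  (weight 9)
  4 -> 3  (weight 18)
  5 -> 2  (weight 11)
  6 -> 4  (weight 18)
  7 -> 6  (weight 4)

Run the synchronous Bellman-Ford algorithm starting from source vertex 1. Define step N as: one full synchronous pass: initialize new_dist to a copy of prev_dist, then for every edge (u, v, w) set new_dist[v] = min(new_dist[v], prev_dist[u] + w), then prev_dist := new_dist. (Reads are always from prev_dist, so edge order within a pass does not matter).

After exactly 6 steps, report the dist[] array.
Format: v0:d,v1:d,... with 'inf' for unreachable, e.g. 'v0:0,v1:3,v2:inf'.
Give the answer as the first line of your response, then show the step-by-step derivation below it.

v0:inf,v1:0,v2:48,v3:57,v4:39,v5:64,v6:21,v7:17

step 1: dist = v0:inf,v1:0,v2:inf,v3:inf,v4:inf,v5:inf,v6:inf,v7:17
step 2: dist = v0:inf,v1:0,v2:inf,v3:inf,v4:inf,v5:inf,v6:21,v7:17
step 3: dist = v0:inf,v1:0,v2:inf,v3:inf,v4:39,v5:inf,v6:21,v7:17
step 4: dist = v0:inf,v1:0,v2:48,v3:57,v4:39,v5:inf,v6:21,v7:17
step 5: dist = v0:inf,v1:0,v2:48,v3:57,v4:39,v5:64,v6:21,v7:17
step 6: dist = v0:inf,v1:0,v2:48,v3:57,v4:39,v5:64,v6:21,v7:17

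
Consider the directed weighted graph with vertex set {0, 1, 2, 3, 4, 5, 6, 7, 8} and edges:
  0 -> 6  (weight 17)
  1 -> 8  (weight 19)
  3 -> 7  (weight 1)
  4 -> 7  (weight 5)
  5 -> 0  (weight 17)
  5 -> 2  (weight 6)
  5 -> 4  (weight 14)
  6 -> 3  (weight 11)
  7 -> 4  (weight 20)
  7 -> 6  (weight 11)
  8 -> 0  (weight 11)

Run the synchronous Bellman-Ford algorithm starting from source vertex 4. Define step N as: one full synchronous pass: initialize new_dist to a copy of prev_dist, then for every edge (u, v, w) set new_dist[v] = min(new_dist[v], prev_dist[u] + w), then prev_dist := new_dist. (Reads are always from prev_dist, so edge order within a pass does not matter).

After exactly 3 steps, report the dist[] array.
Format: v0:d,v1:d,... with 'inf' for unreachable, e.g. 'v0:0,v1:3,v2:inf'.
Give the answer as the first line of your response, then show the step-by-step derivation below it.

v0:inf,v1:inf,v2:inf,v3:27,v4:0,v5:inf,v6:16,v7:5,v8:inf

step 1: dist = v0:inf,v1:inf,v2:inf,v3:inf,v4:0,v5:inf,v6:inf,v7:5,v8:inf
step 2: dist = v0:inf,v1:inf,v2:inf,v3:inf,v4:0,v5:inf,v6:16,v7:5,v8:inf
step 3: dist = v0:inf,v1:inf,v2:inf,v3:27,v4:0,v5:inf,v6:16,v7:5,v8:inf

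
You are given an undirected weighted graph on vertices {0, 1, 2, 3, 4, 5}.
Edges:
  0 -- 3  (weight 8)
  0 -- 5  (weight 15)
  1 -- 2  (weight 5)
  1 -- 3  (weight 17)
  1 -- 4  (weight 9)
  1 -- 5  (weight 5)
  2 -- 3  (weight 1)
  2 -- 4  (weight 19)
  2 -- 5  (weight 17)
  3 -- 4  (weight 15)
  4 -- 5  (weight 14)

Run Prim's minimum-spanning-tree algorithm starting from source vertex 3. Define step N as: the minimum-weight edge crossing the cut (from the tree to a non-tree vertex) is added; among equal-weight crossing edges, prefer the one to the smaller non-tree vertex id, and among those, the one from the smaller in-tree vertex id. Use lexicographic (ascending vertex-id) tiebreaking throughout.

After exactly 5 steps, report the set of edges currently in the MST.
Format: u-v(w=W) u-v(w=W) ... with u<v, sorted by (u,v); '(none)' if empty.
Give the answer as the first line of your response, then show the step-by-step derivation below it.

0-3(w=8) 1-2(w=5) 1-4(w=9) 1-5(w=5) 2-3(w=1)

step 1: add edge 2-3 (w=1); MST = {2-3(w=1)}
step 2: add edge 1-2 (w=5); MST = {1-2(w=5) 2-3(w=1)}
step 3: add edge 1-5 (w=5); MST = {1-2(w=5) 1-5(w=5) 2-3(w=1)}
step 4: add edge 0-3 (w=8); MST = {0-3(w=8) 1-2(w=5) 1-5(w=5) 2-3(w=1)}
step 5: add edge 1-4 (w=9); MST = {0-3(w=8) 1-2(w=5) 1-4(w=9) 1-5(w=5) 2-3(w=1)}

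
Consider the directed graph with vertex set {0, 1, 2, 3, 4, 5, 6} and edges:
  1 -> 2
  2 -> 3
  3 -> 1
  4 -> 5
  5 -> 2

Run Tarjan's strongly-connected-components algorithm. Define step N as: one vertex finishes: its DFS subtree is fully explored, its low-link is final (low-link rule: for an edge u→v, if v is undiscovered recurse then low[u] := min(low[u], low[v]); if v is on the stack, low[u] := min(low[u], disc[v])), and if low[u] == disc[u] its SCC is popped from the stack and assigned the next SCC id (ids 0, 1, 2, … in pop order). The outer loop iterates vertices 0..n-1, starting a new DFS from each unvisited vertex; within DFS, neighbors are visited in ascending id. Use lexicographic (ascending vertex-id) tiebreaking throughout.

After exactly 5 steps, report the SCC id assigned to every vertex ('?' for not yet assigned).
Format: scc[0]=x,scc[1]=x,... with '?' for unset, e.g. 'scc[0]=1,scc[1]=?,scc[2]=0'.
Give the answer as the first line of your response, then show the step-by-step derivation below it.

scc[0]=0,scc[1]=1,scc[2]=1,scc[3]=1,scc[4]=?,scc[5]=2,scc[6]=?

step 1: low=(low[0]=0,low[1]=?,low[2]=?,low[3]=?,low[4]=?,low[5]=?,low[6]=?); scc=(scc[0]=0,scc[1]=?,scc[2]=?,scc[3]=?,scc[4]=?,scc[5]=?,scc[6]=?)
step 2: low=(low[0]=0,low[1]=1,low[2]=2,low[3]=1,low[4]=?,low[5]=?,low[6]=?); scc=(scc[0]=0,scc[1]=?,scc[2]=?,scc[3]=?,scc[4]=?,scc[5]=?,scc[6]=?)
step 3: low=(low[0]=0,low[1]=1,low[2]=1,low[3]=1,low[4]=?,low[5]=?,low[6]=?); scc=(scc[0]=0,scc[1]=?,scc[2]=?,scc[3]=?,scc[4]=?,scc[5]=?,scc[6]=?)
step 4: low=(low[0]=0,low[1]=1,low[2]=1,low[3]=1,low[4]=?,low[5]=?,low[6]=?); scc=(scc[0]=0,scc[1]=1,scc[2]=1,scc[3]=1,scc[4]=?,scc[5]=?,scc[6]=?)
step 5: low=(low[0]=0,low[1]=1,low[2]=1,low[3]=1,low[4]=4,low[5]=5,low[6]=?); scc=(scc[0]=0,scc[1]=1,scc[2]=1,scc[3]=1,scc[4]=?,scc[5]=2,scc[6]=?)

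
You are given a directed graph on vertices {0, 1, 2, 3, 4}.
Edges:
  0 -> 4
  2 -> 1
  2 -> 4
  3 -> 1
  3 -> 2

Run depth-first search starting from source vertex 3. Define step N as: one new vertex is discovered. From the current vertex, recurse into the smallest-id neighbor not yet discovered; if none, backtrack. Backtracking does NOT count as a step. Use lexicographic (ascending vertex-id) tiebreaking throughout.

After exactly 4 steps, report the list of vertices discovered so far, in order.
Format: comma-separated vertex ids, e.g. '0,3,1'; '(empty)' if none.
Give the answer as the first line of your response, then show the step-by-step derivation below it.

3,1,2,4

step 1: discover 3; path=3; order=3
step 2: discover 1; path=3>1; order=3,1
step 3: discover 2; path=3>2; order=3,1,2
step 4: discover 4; path=3>2>4; order=3,1,2,4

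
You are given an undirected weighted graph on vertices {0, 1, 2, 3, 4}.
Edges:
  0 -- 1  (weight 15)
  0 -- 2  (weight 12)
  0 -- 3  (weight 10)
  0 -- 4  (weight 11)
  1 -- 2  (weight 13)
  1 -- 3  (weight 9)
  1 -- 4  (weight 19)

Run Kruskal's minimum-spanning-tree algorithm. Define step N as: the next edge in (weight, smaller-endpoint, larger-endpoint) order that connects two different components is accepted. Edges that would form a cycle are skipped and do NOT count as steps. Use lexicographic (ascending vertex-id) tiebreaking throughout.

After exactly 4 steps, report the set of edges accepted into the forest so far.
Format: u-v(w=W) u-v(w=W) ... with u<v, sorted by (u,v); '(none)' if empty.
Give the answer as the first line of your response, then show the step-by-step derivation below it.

0-2(w=12) 0-3(w=10) 0-4(w=11) 1-3(w=9)

step 1: add edge 1-3 (w=9); MST = {1-3(w=9)}
step 2: add edge 0-3 (w=10); MST = {0-3(w=10) 1-3(w=9)}
step 3: add edge 0-4 (w=11); MST = {0-3(w=10) 0-4(w=11) 1-3(w=9)}
step 4: add edge 0-2 (w=12); MST = {0-2(w=12) 0-3(w=10) 0-4(w=11) 1-3(w=9)}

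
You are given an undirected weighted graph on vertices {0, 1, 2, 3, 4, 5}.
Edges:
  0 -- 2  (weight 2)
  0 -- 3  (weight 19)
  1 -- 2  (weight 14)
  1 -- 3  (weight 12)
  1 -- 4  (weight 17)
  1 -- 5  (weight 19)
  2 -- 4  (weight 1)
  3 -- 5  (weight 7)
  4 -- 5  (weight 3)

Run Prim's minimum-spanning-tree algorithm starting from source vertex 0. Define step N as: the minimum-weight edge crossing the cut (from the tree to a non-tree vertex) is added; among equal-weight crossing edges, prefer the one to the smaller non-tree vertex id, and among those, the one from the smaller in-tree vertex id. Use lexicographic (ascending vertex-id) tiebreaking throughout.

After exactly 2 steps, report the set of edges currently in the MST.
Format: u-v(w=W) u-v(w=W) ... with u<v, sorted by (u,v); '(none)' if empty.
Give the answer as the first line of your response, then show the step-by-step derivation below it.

0-2(w=2) 2-4(w=1)

step 1: add edge 0-2 (w=2); MST = {0-2(w=2)}
step 2: add edge 2-4 (w=1); MST = {0-2(w=2) 2-4(w=1)}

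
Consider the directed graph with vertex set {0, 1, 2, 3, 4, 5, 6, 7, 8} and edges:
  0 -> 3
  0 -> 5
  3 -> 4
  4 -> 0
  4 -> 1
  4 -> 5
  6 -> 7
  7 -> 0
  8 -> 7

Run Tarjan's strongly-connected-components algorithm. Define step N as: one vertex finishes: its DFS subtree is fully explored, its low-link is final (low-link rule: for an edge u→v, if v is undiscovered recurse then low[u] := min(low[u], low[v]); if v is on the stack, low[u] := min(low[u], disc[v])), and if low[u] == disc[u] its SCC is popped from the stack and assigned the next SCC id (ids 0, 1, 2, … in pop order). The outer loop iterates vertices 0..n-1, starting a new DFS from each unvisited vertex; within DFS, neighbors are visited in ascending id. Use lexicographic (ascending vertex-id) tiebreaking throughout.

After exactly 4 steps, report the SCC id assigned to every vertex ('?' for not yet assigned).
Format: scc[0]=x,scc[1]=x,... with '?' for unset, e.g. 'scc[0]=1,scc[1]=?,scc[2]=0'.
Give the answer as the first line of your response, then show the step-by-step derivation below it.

scc[0]=?,scc[1]=0,scc[2]=?,scc[3]=?,scc[4]=?,scc[5]=1,scc[6]=?,scc[7]=?,scc[8]=?

step 1: low=(low[0]=0,low[1]=3,low[2]=?,low[3]=1,low[4]=0,low[5]=?,low[6]=?,low[7]=?,low[8]=?); scc=(scc[0]=?,scc[1]=0,scc[2]=?,scc[3]=?,scc[4]=?,scc[5]=?,scc[6]=?,scc[7]=?,scc[8]=?)
step 2: low=(low[0]=0,low[1]=3,low[2]=?,low[3]=1,low[4]=0,low[5]=4,low[6]=?,low[7]=?,low[8]=?); scc=(scc[0]=?,scc[1]=0,scc[2]=?,scc[3]=?,scc[4]=?,scc[5]=1,scc[6]=?,scc[7]=?,scc[8]=?)
step 3: low=(low[0]=0,low[1]=3,low[2]=?,low[3]=1,low[4]=0,low[5]=4,low[6]=?,low[7]=?,low[8]=?); scc=(scc[0]=?,scc[1]=0,scc[2]=?,scc[3]=?,scc[4]=?,scc[5]=1,scc[6]=?,scc[7]=?,scc[8]=?)
step 4: low=(low[0]=0,low[1]=3,low[2]=?,low[3]=0,low[4]=0,low[5]=4,low[6]=?,low[7]=?,low[8]=?); scc=(scc[0]=?,scc[1]=0,scc[2]=?,scc[3]=?,scc[4]=?,scc[5]=1,scc[6]=?,scc[7]=?,scc[8]=?)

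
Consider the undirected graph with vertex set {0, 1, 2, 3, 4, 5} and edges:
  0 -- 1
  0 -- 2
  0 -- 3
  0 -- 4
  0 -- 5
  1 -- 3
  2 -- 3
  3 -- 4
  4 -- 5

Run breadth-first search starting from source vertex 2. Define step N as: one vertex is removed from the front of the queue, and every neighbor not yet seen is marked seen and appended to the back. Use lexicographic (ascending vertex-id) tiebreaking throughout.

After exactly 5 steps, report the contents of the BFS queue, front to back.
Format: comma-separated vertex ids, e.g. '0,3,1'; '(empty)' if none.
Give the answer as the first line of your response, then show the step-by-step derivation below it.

5

step 1: dequeue 2; queue=[0,3]; order=2
step 2: dequeue 0; queue=[3,1,4,5]; order=2,0
step 3: dequeue 3; queue=[1,4,5]; order=2,0,3
step 4: dequeue 1; queue=[4,5]; order=2,0,3,1
step 5: dequeue 4; queue=[5]; order=2,0,3,1,4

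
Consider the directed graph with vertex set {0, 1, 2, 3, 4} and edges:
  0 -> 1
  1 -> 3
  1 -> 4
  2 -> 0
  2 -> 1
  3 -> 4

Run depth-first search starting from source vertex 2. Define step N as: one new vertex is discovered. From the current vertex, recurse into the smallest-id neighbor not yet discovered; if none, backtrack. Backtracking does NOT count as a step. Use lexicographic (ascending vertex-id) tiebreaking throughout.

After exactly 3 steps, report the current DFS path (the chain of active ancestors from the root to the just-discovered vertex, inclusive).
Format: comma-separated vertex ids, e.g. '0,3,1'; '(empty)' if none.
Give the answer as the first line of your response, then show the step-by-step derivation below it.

2,0,1

step 1: discover 2; path=2; order=2
step 2: discover 0; path=2>0; order=2,0
step 3: discover 1; path=2>0>1; order=2,0,1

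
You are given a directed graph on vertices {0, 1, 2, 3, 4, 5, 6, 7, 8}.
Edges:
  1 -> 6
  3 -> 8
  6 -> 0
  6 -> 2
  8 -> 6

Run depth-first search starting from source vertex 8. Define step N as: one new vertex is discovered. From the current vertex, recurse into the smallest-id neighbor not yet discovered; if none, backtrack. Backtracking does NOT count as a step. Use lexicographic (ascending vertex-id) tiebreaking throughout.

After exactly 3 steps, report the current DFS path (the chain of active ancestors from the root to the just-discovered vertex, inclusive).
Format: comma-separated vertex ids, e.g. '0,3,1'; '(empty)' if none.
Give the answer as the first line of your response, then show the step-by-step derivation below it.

8,6,0

step 1: discover 8; path=8; order=8
step 2: discover 6; path=8>6; order=8,6
step 3: discover 0; path=8>6>0; order=8,6,0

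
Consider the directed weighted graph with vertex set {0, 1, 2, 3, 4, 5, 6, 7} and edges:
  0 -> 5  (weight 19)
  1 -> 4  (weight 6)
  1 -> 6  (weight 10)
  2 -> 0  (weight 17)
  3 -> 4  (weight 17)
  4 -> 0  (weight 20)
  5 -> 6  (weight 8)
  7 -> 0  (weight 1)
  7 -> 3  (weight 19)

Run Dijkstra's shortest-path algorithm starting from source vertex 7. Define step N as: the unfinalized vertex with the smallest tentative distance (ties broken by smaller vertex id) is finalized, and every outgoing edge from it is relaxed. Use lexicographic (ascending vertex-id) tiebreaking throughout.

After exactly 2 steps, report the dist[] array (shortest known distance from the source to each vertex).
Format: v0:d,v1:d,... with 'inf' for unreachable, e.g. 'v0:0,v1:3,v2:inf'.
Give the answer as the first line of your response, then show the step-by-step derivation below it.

v0:1,v1:inf,v2:inf,v3:19,v4:inf,v5:20,v6:inf,v7:0

step 1: dist = v0:1,v1:inf,v2:inf,v3:19,v4:inf,v5:inf,v6:inf,v7:0
step 2: dist = v0:1,v1:inf,v2:inf,v3:19,v4:inf,v5:20,v6:inf,v7:0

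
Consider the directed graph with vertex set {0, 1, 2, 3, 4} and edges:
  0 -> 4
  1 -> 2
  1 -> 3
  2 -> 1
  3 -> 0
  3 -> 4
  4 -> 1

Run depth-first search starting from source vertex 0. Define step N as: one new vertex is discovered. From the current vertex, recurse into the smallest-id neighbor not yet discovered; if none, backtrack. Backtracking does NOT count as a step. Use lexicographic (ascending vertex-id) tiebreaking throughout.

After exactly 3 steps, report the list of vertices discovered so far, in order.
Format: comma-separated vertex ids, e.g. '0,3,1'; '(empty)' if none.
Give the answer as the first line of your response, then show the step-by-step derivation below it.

0,4,1

step 1: discover 0; path=0; order=0
step 2: discover 4; path=0>4; order=0,4
step 3: discover 1; path=0>4>1; order=0,4,1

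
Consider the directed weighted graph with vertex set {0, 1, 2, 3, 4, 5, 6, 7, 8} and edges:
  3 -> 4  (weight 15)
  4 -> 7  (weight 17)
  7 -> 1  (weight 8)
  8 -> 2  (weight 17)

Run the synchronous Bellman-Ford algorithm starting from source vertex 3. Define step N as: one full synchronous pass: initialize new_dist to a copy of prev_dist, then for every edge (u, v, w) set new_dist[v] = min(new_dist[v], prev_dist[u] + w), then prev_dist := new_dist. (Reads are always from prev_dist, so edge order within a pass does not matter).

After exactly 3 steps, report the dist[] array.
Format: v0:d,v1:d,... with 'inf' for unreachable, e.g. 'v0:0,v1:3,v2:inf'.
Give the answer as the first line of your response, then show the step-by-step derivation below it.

v0:inf,v1:40,v2:inf,v3:0,v4:15,v5:inf,v6:inf,v7:32,v8:inf

step 1: dist = v0:inf,v1:inf,v2:inf,v3:0,v4:15,v5:inf,v6:inf,v7:inf,v8:inf
step 2: dist = v0:inf,v1:inf,v2:inf,v3:0,v4:15,v5:inf,v6:inf,v7:32,v8:inf
step 3: dist = v0:inf,v1:40,v2:inf,v3:0,v4:15,v5:inf,v6:inf,v7:32,v8:inf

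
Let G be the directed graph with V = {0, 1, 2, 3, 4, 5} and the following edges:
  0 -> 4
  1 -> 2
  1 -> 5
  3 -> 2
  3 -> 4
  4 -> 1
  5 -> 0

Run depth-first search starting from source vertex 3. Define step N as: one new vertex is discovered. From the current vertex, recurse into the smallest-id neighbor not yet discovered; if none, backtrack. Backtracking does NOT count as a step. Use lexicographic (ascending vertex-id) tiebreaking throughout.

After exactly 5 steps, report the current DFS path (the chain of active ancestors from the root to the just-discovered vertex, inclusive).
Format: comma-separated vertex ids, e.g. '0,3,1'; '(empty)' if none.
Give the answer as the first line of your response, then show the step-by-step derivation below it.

3,4,1,5

step 1: discover 3; path=3; order=3
step 2: discover 2; path=3>2; order=3,2
step 3: discover 4; path=3>4; order=3,2,4
step 4: discover 1; path=3>4>1; order=3,2,4,1
step 5: discover 5; path=3>4>1>5; order=3,2,4,1,5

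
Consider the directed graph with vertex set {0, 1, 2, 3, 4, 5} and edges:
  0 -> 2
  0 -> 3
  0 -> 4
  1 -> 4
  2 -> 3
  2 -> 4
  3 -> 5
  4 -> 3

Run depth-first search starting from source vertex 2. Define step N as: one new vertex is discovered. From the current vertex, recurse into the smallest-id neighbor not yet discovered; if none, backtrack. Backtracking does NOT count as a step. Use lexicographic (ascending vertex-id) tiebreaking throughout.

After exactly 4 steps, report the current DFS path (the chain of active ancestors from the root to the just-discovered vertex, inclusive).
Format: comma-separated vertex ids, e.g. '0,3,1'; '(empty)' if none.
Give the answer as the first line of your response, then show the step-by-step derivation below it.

2,4

step 1: discover 2; path=2; order=2
step 2: discover 3; path=2>3; order=2,3
step 3: discover 5; path=2>3>5; order=2,3,5
step 4: discover 4; path=2>4; order=2,3,5,4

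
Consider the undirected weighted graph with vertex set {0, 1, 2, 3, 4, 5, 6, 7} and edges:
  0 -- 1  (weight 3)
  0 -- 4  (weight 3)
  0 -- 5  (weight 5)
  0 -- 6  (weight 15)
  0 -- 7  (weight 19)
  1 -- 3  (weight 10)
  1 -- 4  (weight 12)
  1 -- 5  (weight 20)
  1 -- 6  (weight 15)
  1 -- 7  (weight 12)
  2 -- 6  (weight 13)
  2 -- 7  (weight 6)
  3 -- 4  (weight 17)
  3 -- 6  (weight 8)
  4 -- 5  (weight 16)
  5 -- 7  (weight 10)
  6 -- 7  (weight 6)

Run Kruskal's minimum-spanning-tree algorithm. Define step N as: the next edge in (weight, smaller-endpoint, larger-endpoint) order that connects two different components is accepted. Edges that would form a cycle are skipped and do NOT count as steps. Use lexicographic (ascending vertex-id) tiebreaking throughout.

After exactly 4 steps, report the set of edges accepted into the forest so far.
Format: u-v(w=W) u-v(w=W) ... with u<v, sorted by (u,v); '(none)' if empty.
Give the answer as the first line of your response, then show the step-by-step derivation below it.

0-1(w=3) 0-4(w=3) 0-5(w=5) 2-7(w=6)

step 1: add edge 0-1 (w=3); MST = {0-1(w=3)}
step 2: add edge 0-4 (w=3); MST = {0-1(w=3) 0-4(w=3)}
step 3: add edge 0-5 (w=5); MST = {0-1(w=3) 0-4(w=3) 0-5(w=5)}
step 4: add edge 2-7 (w=6); MST = {0-1(w=3) 0-4(w=3) 0-5(w=5) 2-7(w=6)}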